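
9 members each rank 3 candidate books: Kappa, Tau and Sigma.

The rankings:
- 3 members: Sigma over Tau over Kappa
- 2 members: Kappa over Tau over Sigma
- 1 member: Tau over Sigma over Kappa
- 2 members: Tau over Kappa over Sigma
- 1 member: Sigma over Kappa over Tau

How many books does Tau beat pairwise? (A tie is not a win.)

2

Tau against each rival (9 members):
Tau vs Kappa: Tau is ranked higher on 3+1+2 = 6 ballots, Kappa on 3. Tau wins 6–3.
Tau vs Sigma: Tau preferred on 2+1+2 = 5 ballots; Tau wins 5–4.
Tau beats Kappa, Sigma — 2 pairwise wins.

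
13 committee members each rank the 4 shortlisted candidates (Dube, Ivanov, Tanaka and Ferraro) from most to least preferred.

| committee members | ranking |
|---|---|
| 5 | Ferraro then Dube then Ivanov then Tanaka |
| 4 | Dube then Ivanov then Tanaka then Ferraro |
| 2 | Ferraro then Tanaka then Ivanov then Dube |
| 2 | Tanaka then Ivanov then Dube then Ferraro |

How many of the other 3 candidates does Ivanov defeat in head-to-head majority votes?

1

Ivanov against each rival (13 committee members):
Ivanov vs Dube: Dube wins 9–4.
Ivanov vs Tanaka: 5+4 = 9 for Ivanov, 4 for Tanaka — Ivanov by 9–4.
Ivanov vs Ferraro: Ferraro, 7–6.
Ivanov beats Tanaka; loses to Dube, Ferraro — 1 pairwise win.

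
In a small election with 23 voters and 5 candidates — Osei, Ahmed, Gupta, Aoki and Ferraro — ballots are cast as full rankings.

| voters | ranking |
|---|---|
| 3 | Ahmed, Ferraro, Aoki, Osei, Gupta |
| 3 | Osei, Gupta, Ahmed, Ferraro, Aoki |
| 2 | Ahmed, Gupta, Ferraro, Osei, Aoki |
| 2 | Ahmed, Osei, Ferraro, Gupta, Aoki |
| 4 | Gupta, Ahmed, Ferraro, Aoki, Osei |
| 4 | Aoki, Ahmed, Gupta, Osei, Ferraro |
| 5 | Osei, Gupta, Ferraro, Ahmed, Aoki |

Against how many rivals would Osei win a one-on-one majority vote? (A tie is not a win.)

Osei against each rival (23 voters):
Osei vs Ahmed: Ahmed, 15–8.
Osei–Gupta: Osei 13–10.
Osei vs Aoki: Osei, 12–11.
Osei vs Ferraro: 14 to 9, Osei.
Osei beats Gupta, Aoki, Ferraro; loses to Ahmed — 3 pairwise wins.

3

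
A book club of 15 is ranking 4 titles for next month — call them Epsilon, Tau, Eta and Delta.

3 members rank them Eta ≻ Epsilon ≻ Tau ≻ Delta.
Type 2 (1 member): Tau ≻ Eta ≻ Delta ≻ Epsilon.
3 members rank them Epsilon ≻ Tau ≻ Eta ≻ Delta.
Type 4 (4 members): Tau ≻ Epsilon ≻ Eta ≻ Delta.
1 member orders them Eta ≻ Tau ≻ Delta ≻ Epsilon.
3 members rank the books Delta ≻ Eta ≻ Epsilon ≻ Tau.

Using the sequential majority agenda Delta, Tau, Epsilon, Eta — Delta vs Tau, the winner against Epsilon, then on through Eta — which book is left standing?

Eta

Round 1: Delta vs Tau — 3–12, Tau advances.
Round 2: Tau vs Epsilon — 6–9, Epsilon advances.
Round 3: Epsilon vs Eta — 7–8, Eta advances.
The agenda winner is Eta.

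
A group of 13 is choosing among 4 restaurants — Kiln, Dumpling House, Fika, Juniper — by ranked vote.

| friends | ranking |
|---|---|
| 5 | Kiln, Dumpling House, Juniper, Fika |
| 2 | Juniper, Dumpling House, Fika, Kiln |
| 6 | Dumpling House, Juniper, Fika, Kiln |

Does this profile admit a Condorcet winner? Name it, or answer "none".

Dumpling House

Check each pair by majority over 13 ballots:
Kiln vs Dumpling House: Dumpling House wins 8–5.
Kiln vs Fika: Fika, 8–5.
Kiln vs Juniper: Juniper, 8–5.
Dumpling House vs Fika: Dumpling House, 13–0.
Dumpling House–Juniper: Dumpling House 11–2.
Fika vs Juniper: Juniper wins 13–0.
Dumpling House beats each of Kiln, Fika, Juniper — Dumpling House is the Condorcet winner.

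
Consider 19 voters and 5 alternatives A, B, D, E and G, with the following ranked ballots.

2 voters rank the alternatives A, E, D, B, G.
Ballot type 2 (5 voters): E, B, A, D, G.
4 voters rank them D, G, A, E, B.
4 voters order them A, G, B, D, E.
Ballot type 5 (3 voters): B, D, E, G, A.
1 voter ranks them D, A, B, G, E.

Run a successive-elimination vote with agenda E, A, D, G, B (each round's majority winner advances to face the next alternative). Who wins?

A

Round 1: E vs A — 8–11, A advances.
Round 2: A vs D — 11–8, A advances.
Round 3: A vs G — 12–7, A advances.
Round 4: A vs B — 11–8, A advances.
A survives the agenda.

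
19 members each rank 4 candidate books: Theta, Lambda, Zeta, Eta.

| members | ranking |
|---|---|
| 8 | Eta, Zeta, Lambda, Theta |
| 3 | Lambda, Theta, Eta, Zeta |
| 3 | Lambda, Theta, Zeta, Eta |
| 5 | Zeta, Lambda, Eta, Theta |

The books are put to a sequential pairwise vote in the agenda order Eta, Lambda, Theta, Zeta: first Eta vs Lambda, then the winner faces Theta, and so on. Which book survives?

Zeta

Round 1: Eta vs Lambda — 8–11, Lambda advances.
Round 2: Lambda vs Theta — 19–0, Lambda advances.
Round 3: Lambda vs Zeta — 6–13, Zeta advances.
The agenda winner is Zeta.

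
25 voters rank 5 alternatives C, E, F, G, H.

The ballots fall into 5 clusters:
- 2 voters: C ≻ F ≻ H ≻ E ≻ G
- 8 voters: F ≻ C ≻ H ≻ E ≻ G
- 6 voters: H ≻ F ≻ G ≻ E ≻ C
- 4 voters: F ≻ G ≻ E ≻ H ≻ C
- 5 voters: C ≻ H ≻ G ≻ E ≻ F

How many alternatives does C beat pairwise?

C against each rival (25 voters):
C vs E: C preferred on 2+8+5 = 15 ballots; C wins 15–10.
C–F: F 18–7.
C vs G: C wins 15–10.
C vs H: 2+8+5 = 15 for C, 10 for H — C by 15–10.
C beats E, G, H; loses to F — 3 pairwise wins.

3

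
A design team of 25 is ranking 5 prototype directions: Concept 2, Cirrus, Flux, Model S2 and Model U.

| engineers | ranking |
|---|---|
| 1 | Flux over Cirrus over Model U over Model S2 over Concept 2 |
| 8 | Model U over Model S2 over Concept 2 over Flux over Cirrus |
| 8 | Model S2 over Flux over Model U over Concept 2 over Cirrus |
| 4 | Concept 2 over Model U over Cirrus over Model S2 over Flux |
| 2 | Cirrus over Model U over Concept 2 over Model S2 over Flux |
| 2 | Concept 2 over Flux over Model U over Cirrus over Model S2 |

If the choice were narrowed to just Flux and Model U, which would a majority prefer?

Ballots ranking Flux above Model U: 1 + 8 + 2 = 11.
Ballots ranking Model U above Flux: 25 − 11 = 14.
Model U wins the head-to-head 14–11.

Model U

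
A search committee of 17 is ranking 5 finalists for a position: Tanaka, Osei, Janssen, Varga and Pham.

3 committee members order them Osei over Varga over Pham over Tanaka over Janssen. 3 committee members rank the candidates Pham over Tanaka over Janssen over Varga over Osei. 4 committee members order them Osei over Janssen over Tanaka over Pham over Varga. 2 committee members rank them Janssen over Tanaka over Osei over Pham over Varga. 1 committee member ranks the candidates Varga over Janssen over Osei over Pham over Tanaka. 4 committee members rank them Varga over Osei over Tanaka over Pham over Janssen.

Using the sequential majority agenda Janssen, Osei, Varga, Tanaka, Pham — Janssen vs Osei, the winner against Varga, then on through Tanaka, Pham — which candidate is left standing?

Round 1: Janssen vs Osei — 6–11, Osei advances.
Round 2: Osei vs Varga — 9–8, Osei advances.
Round 3: Osei vs Tanaka — 12–5, Osei advances.
Round 4: Osei vs Pham — 14–3, Osei advances.
Osei survives the agenda.

Osei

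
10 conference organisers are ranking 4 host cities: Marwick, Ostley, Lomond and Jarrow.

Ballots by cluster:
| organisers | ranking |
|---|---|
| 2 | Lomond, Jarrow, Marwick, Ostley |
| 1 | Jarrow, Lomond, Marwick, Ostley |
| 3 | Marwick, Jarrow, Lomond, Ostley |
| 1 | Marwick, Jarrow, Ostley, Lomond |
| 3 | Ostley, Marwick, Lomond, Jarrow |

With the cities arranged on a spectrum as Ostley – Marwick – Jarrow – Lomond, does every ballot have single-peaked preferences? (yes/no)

Axis positions: Ostley=1, Marwick=2, Jarrow=3, Lomond=4.
Cluster 1 (peak Lomond at position 4): ranking walks positions 4-3-2-1, expanding outward from the peak — single-peaked.
Cluster 2 (peak Jarrow at position 3): ranking walks positions 3-4-2-1, expanding outward from the peak — single-peaked.
Cluster 3 (peak Marwick at position 2): ranking walks positions 2-3-4-1, expanding outward from the peak — single-peaked.
Cluster 4 (peak Marwick at position 2): ranking walks positions 2-3-1-4, expanding outward from the peak — single-peaked.
Cluster 5: ranking walks positions 1-2-4-3; Lomond is ranked above Jarrow even though Jarrow lies between Lomond and the peak Ostley on the axis — preferences dip and rise again. Not single-peaked.
Cluster 5 violates single-peakedness, so the profile is not single-peaked on this axis.

no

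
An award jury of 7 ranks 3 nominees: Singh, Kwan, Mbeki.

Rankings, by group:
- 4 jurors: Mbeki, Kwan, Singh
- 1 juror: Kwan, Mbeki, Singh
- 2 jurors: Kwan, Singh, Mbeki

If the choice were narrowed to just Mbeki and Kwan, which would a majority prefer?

Ballots ranking Mbeki above Kwan: 4.
Ballots ranking Kwan above Mbeki: 7 − 4 = 3.
Mbeki wins the head-to-head 4–3.

Mbeki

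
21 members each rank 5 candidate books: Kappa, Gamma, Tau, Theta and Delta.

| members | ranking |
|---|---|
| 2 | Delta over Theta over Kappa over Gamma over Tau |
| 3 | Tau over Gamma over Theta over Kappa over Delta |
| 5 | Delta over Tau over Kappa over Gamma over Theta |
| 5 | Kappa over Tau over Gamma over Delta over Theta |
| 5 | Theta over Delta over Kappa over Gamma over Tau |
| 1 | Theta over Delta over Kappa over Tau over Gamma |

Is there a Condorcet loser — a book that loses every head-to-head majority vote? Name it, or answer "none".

none

Head-to-head results (21 members):
Kappa vs Gamma: Kappa wins 18–3.
Kappa vs Tau: Kappa, 13–8.
Kappa vs Theta: Theta, 11–10.
Kappa vs Delta: Kappa is ranked higher on 3+5 = 8 ballots, Delta on 13. Delta wins 13–8.
Gamma vs Tau: Tau wins 14–7.
Gamma–Theta: Gamma 13–8.
Gamma vs Delta: 8 to 13, Delta.
Tau–Theta: Tau 13–8.
Tau vs Delta: 8 to 13, Delta.
Theta vs Delta: Theta preferred on 3+5+1 = 9 ballots; Delta wins 12–9.
Each book has at least one pairwise win (Kappa beats Gamma; Gamma beats Theta; Tau beats Gamma; Theta beats Kappa; Delta beats Kappa) — no Condorcet loser.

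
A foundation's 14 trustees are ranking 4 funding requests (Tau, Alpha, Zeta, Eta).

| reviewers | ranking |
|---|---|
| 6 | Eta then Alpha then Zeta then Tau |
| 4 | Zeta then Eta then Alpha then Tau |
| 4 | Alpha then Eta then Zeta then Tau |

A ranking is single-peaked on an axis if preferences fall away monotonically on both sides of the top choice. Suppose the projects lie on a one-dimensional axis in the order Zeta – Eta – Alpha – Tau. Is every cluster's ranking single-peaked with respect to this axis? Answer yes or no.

yes

Axis positions: Zeta=1, Eta=2, Alpha=3, Tau=4.
Cluster 1 (peak Eta at position 2): ranking walks positions 2-3-1-4, expanding outward from the peak — single-peaked.
Cluster 2 (peak Zeta at position 1): ranking walks positions 1-2-3-4, expanding outward from the peak — single-peaked.
Cluster 3 (peak Alpha at position 3): ranking walks positions 3-2-1-4, expanding outward from the peak — single-peaked.
Every ranking is single-peaked on this axis.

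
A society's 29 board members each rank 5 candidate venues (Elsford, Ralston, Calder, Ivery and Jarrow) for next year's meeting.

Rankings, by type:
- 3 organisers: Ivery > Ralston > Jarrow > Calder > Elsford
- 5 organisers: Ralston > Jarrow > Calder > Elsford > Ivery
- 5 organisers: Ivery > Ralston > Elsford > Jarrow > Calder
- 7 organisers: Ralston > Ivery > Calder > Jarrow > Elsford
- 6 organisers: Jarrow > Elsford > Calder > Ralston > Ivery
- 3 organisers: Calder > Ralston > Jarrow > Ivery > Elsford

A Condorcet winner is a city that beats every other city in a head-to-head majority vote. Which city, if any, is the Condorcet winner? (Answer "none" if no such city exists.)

Head-to-head results (29 organisers):
Elsford vs Ralston: 6 for Elsford, 23 for Ralston — Ralston by 23–6.
Elsford vs Calder: 5+6 = 11 for Elsford, 18 for Calder — Calder by 18–11.
Elsford vs Ivery: Elsford preferred on 5+6 = 11 ballots; Ivery wins 18–11.
Elsford vs Jarrow: Elsford is ranked higher on 5 ballots, Jarrow on 24. Jarrow wins 24–5.
Ralston vs Calder: 3+5+5+7 = 20 for Ralston, 9 for Calder — Ralston by 20–9.
Ralston vs Ivery: 5+7+6+3 = 21 for Ralston, 8 for Ivery — Ralston by 21–8.
Ralston vs Jarrow: 23 to 6, Ralston.
Calder vs Ivery: Calder is ranked higher on 5+6+3 = 14 ballots, Ivery on 15. Ivery wins 15–14.
Calder vs Jarrow: Calder is ranked higher on 7+3 = 10 ballots, Jarrow on 19. Jarrow wins 19–10.
Ivery vs Jarrow: Ivery is ranked higher on 3+5+7 = 15 ballots, Jarrow on 14. Ivery wins 15–14.
Only Ralston has no losses; Ralston is the Condorcet winner.

Ralston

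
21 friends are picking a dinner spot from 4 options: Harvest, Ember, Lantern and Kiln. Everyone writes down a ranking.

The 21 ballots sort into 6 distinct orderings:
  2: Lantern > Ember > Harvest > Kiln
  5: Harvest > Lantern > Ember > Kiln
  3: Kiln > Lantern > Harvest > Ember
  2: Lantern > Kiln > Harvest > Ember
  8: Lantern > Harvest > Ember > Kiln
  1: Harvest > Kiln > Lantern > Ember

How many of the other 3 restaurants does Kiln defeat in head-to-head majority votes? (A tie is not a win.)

0

Kiln against each rival (21 friends):
Kiln vs Harvest: Kiln preferred on 3+2 = 5 ballots; Harvest wins 16–5.
Kiln vs Ember: Kiln preferred on 3+2+1 = 6 ballots; Ember wins 15–6.
Kiln vs Lantern: Kiln preferred on 3+1 = 4 ballots; Lantern wins 17–4.
Kiln beats no one; loses to Harvest, Ember, Lantern — 0 pairwise wins.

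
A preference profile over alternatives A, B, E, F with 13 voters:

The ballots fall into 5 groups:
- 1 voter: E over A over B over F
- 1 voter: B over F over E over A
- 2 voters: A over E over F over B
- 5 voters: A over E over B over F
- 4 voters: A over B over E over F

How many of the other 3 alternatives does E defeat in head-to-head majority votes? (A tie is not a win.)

E against each rival (13 voters):
E vs A: 2 to 11, A.
E–B: E 8–5.
E–F: E 12–1.
E beats B, F; loses to A — 2 pairwise wins.

2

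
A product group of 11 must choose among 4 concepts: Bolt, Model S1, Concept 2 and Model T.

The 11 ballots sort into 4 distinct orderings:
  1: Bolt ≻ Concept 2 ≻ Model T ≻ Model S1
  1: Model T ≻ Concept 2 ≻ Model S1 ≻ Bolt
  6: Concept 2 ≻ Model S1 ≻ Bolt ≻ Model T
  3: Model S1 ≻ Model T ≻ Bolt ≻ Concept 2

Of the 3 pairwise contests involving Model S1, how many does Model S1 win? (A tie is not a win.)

Model S1 against each rival (11 engineers):
Model S1 vs Bolt: 10 to 1, Model S1.
Model S1 vs Concept 2: Model S1 is ranked higher on 3 ballots, Concept 2 on 8. Concept 2 wins 8–3.
Model S1 vs Model T: Model S1, 9–2.
Model S1 beats Bolt, Model T; loses to Concept 2 — 2 pairwise wins.

2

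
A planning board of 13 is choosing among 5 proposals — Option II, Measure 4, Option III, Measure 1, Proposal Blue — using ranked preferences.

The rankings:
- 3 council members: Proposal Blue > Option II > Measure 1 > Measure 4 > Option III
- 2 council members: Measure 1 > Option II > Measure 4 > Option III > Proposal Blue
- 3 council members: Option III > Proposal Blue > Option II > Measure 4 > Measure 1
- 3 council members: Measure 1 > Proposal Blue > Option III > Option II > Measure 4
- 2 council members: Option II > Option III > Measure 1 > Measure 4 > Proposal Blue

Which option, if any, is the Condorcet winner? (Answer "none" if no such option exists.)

Head-to-head results (13 council members):
Option II vs Measure 4: Option II, 13–0.
Option II vs Option III: Option II wins 7–6.
Option II vs Measure 1: Option II, 8–5.
Option II–Proposal Blue: Proposal Blue 9–4.
Measure 4 vs Option III: Option III wins 8–5.
Measure 4–Measure 1: Measure 1 10–3.
Measure 4 vs Proposal Blue: Proposal Blue, 9–4.
Option III vs Measure 1: Measure 1, 8–5.
Option III vs Proposal Blue: Option III wins 7–6.
Measure 1 vs Proposal Blue: Measure 1 wins 7–6.
Every option loses at least once (Option II loses to Proposal Blue; Measure 4 loses to Option II; Option III loses to Option II; Measure 1 loses to Option II; Proposal Blue loses to Option III). The majority relation contains the cycle Option II > Option III > Proposal Blue > Option II, so there is no Condorcet winner.

none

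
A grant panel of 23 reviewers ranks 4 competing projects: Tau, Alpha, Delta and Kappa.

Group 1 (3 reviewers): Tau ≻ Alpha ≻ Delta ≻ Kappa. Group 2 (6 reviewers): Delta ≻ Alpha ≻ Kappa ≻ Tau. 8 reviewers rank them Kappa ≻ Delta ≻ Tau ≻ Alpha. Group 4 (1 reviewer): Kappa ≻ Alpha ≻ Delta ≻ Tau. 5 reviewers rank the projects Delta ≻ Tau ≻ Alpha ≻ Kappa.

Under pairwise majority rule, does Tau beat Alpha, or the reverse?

Ballots ranking Tau above Alpha: 3 + 8 + 5 = 16.
Ballots ranking Alpha above Tau: 23 − 16 = 7.
Tau wins the head-to-head 16–7.

Tau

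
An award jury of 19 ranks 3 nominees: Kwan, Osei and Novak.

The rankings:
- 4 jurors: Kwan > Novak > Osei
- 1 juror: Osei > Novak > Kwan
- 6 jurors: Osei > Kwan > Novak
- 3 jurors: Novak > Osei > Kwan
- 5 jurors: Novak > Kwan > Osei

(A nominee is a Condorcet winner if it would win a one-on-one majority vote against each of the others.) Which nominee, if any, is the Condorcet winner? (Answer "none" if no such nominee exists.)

Head-to-head results (19 jurors):
Kwan vs Osei: 4+5 = 9 for Kwan, 10 for Osei — Osei by 10–9.
Kwan vs Novak: 4+6 = 10 for Kwan, 9 for Novak — Kwan by 10–9.
Osei vs Novak: Osei preferred on 1+6 = 7 ballots; Novak wins 12–7.
Each nominee drops at least one matchup (Kwan loses to Osei; Osei loses to Novak; Novak loses to Kwan); the cycle Kwan beats Novak beats Osei beats Kwan rules out a Condorcet winner.

none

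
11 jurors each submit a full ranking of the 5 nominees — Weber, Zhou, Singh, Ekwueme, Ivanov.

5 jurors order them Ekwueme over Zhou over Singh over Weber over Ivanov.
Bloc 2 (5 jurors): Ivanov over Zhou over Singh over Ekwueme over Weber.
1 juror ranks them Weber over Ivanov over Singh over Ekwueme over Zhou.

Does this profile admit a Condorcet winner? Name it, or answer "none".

Pairwise majorities:
Weber vs Zhou: 1 for Weber, 10 for Zhou — Zhou by 10–1.
Weber vs Singh: Singh wins 10–1.
Weber vs Ekwueme: Weber preferred on 1 ballot; Ekwueme wins 10–1.
Weber vs Ivanov: Weber wins 6–5.
Zhou vs Singh: 5+5 = 10 for Zhou, 1 for Singh — Zhou by 10–1.
Zhou vs Ekwueme: 5 to 6, Ekwueme.
Zhou–Ivanov: Ivanov 6–5.
Singh vs Ekwueme: Singh preferred on 5+1 = 6 ballots; Singh wins 6–5.
Singh vs Ivanov: Ivanov wins 6–5.
Ekwueme–Ivanov: Ivanov 6–5.
Each nominee drops at least one matchup (Weber loses to Zhou; Zhou loses to Ekwueme; Singh loses to Zhou; Ekwueme loses to Singh; Ivanov loses to Weber); the cycle Weber → Ivanov → Zhou → Weber rules out a Condorcet winner.

none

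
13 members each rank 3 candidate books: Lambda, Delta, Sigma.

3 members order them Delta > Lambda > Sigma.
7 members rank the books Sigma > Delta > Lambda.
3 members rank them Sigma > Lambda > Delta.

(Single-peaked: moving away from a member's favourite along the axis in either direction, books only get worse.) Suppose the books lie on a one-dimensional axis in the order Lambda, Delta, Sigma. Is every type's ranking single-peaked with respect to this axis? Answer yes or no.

no

Axis positions: Lambda=1, Delta=2, Sigma=3.
Type 1 (peak Delta at position 2): ranking walks positions 2-1-3, expanding outward from the peak — single-peaked.
Type 2 (peak Sigma at position 3): ranking walks positions 3-2-1, expanding outward from the peak — single-peaked.
Type 3: ranking walks positions 3-1-2; Lambda is ranked above Delta even though Delta lies between Lambda and the peak Sigma on the axis — preferences dip and rise again. Not single-peaked.
Type 3 violates single-peakedness, so the profile is not single-peaked on this axis.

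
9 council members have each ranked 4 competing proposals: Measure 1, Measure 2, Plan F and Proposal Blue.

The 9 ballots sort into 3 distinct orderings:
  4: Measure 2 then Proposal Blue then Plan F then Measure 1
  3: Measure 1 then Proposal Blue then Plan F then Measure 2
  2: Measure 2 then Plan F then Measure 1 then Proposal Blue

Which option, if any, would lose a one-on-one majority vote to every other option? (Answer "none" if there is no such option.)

Pairwise majorities:
Measure 1 vs Measure 2: Measure 2, 6–3.
Measure 1 vs Plan F: Measure 1 is ranked higher on 3 ballots, Plan F on 6. Plan F wins 6–3.
Measure 1 vs Proposal Blue: Measure 1, 5–4.
Measure 2 vs Plan F: Measure 2 wins 6–3.
Measure 2 vs Proposal Blue: Measure 2, 6–3.
Plan F vs Proposal Blue: Plan F preferred on 2 ballots; Proposal Blue wins 7–2.
No option is winless: Measure 1 beats Proposal Blue; Measure 2 beats Measure 1; Plan F beats Measure 1; Proposal Blue beats Plan F. There is no Condorcet loser.

none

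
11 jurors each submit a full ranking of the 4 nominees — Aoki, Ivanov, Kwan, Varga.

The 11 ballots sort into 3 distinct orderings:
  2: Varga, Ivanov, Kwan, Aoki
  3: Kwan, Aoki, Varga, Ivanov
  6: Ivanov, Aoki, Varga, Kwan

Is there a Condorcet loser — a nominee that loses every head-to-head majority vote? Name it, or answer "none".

Kwan

Head-to-head results (11 jurors):
Aoki vs Ivanov: Ivanov, 8–3.
Aoki vs Kwan: 6 to 5, Aoki.
Aoki vs Varga: Aoki wins 9–2.
Ivanov–Kwan: Ivanov 8–3.
Ivanov vs Varga: Ivanov wins 6–5.
Kwan vs Varga: Kwan preferred on 3 ballots; Varga wins 8–3.
Kwan is beaten in every head-to-head and is the Condorcet loser.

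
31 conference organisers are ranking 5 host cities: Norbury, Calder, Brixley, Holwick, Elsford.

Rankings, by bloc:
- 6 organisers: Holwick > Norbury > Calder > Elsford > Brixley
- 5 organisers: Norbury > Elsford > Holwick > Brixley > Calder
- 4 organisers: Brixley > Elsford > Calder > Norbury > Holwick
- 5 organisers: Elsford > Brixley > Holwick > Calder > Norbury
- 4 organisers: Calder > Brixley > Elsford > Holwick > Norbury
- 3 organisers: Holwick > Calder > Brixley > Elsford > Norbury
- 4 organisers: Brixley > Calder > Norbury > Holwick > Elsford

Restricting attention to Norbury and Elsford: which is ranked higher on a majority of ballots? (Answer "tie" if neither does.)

Ballots ranking Norbury above Elsford: 6 + 5 + 4 = 15.
Ballots ranking Elsford above Norbury: 31 − 15 = 16.
Elsford wins the head-to-head 16–15.

Elsford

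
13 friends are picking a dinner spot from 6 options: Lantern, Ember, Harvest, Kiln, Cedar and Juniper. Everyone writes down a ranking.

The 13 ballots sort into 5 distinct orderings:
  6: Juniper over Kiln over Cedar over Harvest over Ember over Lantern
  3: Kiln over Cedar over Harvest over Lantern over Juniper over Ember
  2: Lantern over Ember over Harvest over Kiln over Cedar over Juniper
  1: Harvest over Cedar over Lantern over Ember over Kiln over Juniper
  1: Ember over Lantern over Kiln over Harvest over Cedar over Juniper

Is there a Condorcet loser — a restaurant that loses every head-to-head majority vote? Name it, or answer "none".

Pairwise majorities:
Lantern vs Ember: Ember wins 7–6.
Lantern vs Harvest: 3 to 10, Harvest.
Lantern vs Kiln: Lantern preferred on 2+1+1 = 4 ballots; Kiln wins 9–4.
Lantern–Cedar: Cedar 10–3.
Lantern vs Juniper: 7 to 6, Lantern.
Ember vs Harvest: Ember preferred on 2+1 = 3 ballots; Harvest wins 10–3.
Ember vs Kiln: Kiln wins 9–4.
Ember vs Cedar: 3 to 10, Cedar.
Ember vs Juniper: Juniper wins 9–4.
Harvest vs Kiln: Kiln wins 10–3.
Harvest vs Cedar: Cedar, 9–4.
Harvest vs Juniper: 7 to 6, Harvest.
Kiln vs Cedar: Kiln, 12–1.
Kiln–Juniper: Kiln 7–6.
Cedar vs Juniper: Cedar preferred on 3+2+1+1 = 7 ballots; Cedar wins 7–6.
Each restaurant has at least one pairwise win (Lantern beats Juniper; Ember beats Lantern; Harvest beats Lantern; Kiln beats Lantern; Cedar beats Lantern; Juniper beats Ember) — no Condorcet loser.

none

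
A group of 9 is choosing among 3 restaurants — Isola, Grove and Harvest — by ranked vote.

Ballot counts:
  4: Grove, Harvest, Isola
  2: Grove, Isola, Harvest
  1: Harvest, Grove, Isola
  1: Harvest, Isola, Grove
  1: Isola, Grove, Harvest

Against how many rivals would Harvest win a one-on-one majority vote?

1

Harvest against each rival (9 friends):
Harvest vs Isola: Harvest wins 6–3.
Harvest vs Grove: Harvest preferred on 1+1 = 2 ballots; Grove wins 7–2.
Harvest beats Isola; loses to Grove — 1 pairwise win.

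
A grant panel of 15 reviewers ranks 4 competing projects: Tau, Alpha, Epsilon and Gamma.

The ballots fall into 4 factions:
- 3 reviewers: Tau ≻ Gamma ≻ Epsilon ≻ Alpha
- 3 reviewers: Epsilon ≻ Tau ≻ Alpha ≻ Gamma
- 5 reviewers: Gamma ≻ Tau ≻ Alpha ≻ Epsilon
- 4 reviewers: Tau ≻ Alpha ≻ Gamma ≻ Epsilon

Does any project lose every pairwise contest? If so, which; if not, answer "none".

Epsilon

Pairwise majorities:
Tau vs Alpha: 15 to 0, Tau.
Tau vs Epsilon: Tau wins 12–3.
Tau vs Gamma: 3+3+4 = 10 for Tau, 5 for Gamma — Tau by 10–5.
Alpha vs Epsilon: Alpha preferred on 5+4 = 9 ballots; Alpha wins 9–6.
Alpha vs Gamma: Alpha preferred on 3+4 = 7 ballots; Gamma wins 8–7.
Epsilon vs Gamma: Epsilon preferred on 3 ballots; Gamma wins 12–3.
Only Epsilon has no wins; Epsilon is the Condorcet loser.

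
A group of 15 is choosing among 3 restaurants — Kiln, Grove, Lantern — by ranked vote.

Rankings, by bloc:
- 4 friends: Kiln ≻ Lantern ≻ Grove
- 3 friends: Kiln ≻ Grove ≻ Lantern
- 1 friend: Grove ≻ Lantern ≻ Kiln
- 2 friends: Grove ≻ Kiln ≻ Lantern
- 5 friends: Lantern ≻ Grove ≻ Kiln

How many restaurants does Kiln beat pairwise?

1

Kiln against each rival (15 friends):
Kiln vs Grove: 4+3 = 7 for Kiln, 8 for Grove — Grove by 8–7.
Kiln vs Lantern: Kiln preferred on 4+3+2 = 9 ballots; Kiln wins 9–6.
Kiln beats Lantern; loses to Grove — 1 pairwise win.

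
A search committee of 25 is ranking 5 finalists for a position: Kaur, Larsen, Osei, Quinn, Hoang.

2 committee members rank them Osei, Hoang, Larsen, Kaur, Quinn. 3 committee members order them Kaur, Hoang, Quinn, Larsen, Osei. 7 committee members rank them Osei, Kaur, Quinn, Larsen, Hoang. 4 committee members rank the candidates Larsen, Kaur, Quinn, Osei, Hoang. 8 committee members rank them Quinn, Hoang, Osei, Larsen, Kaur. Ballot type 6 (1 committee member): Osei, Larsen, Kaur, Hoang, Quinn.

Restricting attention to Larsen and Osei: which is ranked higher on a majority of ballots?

Ballots ranking Larsen above Osei: 3 + 4 = 7.
Ballots ranking Osei above Larsen: 25 − 7 = 18.
Osei wins the head-to-head 18–7.

Osei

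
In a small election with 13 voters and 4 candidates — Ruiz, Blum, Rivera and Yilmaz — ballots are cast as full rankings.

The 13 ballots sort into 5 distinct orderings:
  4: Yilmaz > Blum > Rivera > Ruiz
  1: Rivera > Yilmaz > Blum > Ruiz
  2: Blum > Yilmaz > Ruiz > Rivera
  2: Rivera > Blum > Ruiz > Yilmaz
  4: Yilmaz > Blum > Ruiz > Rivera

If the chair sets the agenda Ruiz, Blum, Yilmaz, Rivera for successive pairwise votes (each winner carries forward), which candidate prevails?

Yilmaz

Round 1: Ruiz vs Blum — 0–13, Blum advances.
Round 2: Blum vs Yilmaz — 4–9, Yilmaz advances.
Round 3: Yilmaz vs Rivera — 10–3, Yilmaz advances.
Yilmaz survives the agenda.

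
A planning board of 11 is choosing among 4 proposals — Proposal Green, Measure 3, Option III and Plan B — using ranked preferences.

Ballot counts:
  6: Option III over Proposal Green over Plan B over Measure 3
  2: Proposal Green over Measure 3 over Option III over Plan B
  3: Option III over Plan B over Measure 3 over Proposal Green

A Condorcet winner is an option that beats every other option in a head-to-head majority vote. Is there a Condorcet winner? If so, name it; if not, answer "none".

Head-to-head results (11 council members):
Proposal Green vs Measure 3: 8 to 3, Proposal Green.
Proposal Green vs Option III: 2 for Proposal Green, 9 for Option III — Option III by 9–2.
Proposal Green vs Plan B: 8 to 3, Proposal Green.
Measure 3 vs Option III: 2 to 9, Option III.
Measure 3 vs Plan B: Measure 3 preferred on 2 ballots; Plan B wins 9–2.
Option III vs Plan B: 11 to 0, Option III.
Option III defeats every rival head-to-head and is the Condorcet winner.

Option III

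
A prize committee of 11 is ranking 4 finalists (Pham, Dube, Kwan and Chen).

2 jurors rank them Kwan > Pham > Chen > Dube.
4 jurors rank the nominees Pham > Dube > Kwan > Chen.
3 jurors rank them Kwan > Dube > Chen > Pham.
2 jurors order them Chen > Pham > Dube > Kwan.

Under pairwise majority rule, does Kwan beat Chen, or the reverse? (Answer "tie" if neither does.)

Kwan

Ballots ranking Kwan above Chen: 2 + 4 + 3 = 9.
Ballots ranking Chen above Kwan: 11 − 9 = 2.
Kwan wins the head-to-head 9–2.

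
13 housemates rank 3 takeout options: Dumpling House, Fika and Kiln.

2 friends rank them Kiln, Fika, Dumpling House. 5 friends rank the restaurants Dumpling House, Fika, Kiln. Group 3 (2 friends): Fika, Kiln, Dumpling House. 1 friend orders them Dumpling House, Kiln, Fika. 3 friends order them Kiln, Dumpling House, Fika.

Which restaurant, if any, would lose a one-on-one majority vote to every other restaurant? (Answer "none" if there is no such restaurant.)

none

Pairwise majorities:
Dumpling House vs Fika: Dumpling House, 9–4.
Dumpling House vs Kiln: Kiln wins 7–6.
Fika vs Kiln: Fika, 7–6.
Each restaurant has at least one pairwise win (Dumpling House beats Fika; Fika beats Kiln; Kiln beats Dumpling House) — no Condorcet loser.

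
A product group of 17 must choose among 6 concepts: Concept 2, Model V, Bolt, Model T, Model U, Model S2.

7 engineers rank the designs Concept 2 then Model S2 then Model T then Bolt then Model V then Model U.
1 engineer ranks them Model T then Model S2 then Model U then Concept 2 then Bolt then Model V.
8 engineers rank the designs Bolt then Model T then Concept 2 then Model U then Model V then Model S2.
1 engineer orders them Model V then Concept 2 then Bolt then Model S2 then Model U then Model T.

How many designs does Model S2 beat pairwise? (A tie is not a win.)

Model S2 against each rival (17 engineers):
Model S2 vs Concept 2: Concept 2 wins 16–1.
Model S2 vs Model V: Model S2 preferred on 7+1 = 8 ballots; Model V wins 9–8.
Model S2 vs Bolt: 8 to 9, Bolt.
Model S2–Model T: Model T 9–8.
Model S2 vs Model U: Model S2 is ranked higher on 7+1+1 = 9 ballots, Model U on 8. Model S2 wins 9–8.
Model S2 beats Model U; loses to Concept 2, Model V, Bolt, Model T — 1 pairwise win.

1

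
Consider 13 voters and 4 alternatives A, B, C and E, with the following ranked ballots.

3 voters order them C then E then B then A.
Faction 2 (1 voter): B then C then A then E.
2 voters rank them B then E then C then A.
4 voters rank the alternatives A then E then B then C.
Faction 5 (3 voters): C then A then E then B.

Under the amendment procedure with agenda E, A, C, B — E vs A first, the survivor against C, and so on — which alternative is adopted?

Round 1: E vs A — 5–8, A advances.
Round 2: A vs C — 4–9, C advances.
Round 3: C vs B — 6–7, B advances.
The agenda winner is B.

B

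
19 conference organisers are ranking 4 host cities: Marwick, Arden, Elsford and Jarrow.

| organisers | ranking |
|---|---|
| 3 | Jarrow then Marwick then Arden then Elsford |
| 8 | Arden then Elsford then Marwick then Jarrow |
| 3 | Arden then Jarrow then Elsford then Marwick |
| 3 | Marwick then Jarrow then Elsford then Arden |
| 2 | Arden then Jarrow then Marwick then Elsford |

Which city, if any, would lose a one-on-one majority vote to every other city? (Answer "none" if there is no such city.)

none

Head-to-head results (19 organisers):
Marwick vs Arden: Marwick is ranked higher on 3+3 = 6 ballots, Arden on 13. Arden wins 13–6.
Marwick vs Elsford: Marwick is ranked higher on 3+3+2 = 8 ballots, Elsford on 11. Elsford wins 11–8.
Marwick vs Jarrow: Marwick, 11–8.
Arden vs Elsford: Arden preferred on 3+8+3+2 = 16 ballots; Arden wins 16–3.
Arden vs Jarrow: Arden wins 13–6.
Elsford vs Jarrow: Elsford preferred on 8 ballots; Jarrow wins 11–8.
Each city has at least one pairwise win (Marwick beats Jarrow; Arden beats Marwick; Elsford beats Marwick; Jarrow beats Elsford) — no Condorcet loser.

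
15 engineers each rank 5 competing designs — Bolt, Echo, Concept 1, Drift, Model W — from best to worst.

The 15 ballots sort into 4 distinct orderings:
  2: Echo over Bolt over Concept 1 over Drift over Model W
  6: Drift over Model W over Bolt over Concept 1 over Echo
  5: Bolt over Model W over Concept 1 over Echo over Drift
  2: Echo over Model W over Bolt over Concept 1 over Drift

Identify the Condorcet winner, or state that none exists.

Check each pair by majority over 15 ballots:
Bolt vs Echo: Bolt, 11–4.
Bolt vs Concept 1: Bolt preferred on 2+6+5+2 = 15 ballots; Bolt wins 15–0.
Bolt vs Drift: Bolt, 9–6.
Bolt vs Model W: 2+5 = 7 for Bolt, 8 for Model W — Model W by 8–7.
Echo vs Concept 1: 4 to 11, Concept 1.
Echo–Drift: Echo 9–6.
Echo–Model W: Model W 11–4.
Concept 1 vs Drift: Concept 1, 9–6.
Concept 1 vs Model W: Concept 1 preferred on 2 ballots; Model W wins 13–2.
Drift–Model W: Drift 8–7.
Each design drops at least one matchup (Bolt loses to Model W; Echo loses to Bolt; Concept 1 loses to Bolt; Drift loses to Bolt; Model W loses to Drift); the cycle Bolt beats Drift beats Model W beats Bolt rules out a Condorcet winner.

none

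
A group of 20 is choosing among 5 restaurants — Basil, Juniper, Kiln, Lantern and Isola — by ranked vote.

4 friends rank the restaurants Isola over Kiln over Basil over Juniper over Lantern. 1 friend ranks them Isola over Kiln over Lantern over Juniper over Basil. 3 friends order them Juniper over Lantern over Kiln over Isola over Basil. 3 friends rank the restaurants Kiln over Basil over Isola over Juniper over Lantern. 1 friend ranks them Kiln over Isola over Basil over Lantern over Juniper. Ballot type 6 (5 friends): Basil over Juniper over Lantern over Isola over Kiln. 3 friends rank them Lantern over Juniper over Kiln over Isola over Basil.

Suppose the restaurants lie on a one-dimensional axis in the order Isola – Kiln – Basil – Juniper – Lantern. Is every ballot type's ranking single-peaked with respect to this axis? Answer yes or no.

Axis positions: Isola=1, Kiln=2, Basil=3, Juniper=4, Lantern=5.
Ballot type 1 (peak Isola at position 1): ranking walks positions 1-2-3-4-5, expanding outward from the peak — single-peaked.
Ballot type 2: ranking walks positions 1-2-5-4-3; Lantern is ranked above Basil even though Basil lies between Lantern and the peak Isola on the axis — preferences dip and rise again. Not single-peaked.
Ballot type 3: ranking walks positions 4-5-2-1-3; Kiln is ranked above Basil even though Basil lies between Kiln and the peak Juniper on the axis — preferences dip and rise again. Not single-peaked.
Ballot type 4 (peak Kiln at position 2): ranking walks positions 2-3-1-4-5, expanding outward from the peak — single-peaked.
Ballot type 5: ranking walks positions 2-1-3-5-4; Lantern is ranked above Juniper even though Juniper lies between Lantern and the peak Kiln on the axis — preferences dip and rise again. Not single-peaked.
Ballot type 6: ranking walks positions 3-4-5-1-2; Isola is ranked above Kiln even though Kiln lies between Isola and the peak Basil on the axis — preferences dip and rise again. Not single-peaked.
Ballot type 7: ranking walks positions 5-4-2-1-3; Kiln is ranked above Basil even though Basil lies between Kiln and the peak Lantern on the axis — preferences dip and rise again. Not single-peaked.
Ballot type 2 violates single-peakedness, so the profile is not single-peaked on this axis.

no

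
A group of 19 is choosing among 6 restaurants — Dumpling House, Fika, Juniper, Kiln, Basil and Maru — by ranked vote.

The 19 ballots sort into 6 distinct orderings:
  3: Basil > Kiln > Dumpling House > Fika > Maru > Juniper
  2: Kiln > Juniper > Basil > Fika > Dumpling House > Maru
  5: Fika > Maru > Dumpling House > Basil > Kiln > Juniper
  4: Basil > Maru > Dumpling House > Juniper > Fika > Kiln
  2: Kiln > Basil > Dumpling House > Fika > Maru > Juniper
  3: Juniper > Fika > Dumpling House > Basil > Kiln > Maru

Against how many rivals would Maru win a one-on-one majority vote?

1

Maru against each rival (19 friends):
Maru vs Dumpling House: Dumpling House wins 10–9.
Maru–Fika: Fika 15–4.
Maru vs Juniper: Maru wins 14–5.
Maru–Kiln: Kiln 10–9.
Maru vs Basil: 5 to 14, Basil.
Maru beats Juniper; loses to Dumpling House, Fika, Kiln, Basil — 1 pairwise win.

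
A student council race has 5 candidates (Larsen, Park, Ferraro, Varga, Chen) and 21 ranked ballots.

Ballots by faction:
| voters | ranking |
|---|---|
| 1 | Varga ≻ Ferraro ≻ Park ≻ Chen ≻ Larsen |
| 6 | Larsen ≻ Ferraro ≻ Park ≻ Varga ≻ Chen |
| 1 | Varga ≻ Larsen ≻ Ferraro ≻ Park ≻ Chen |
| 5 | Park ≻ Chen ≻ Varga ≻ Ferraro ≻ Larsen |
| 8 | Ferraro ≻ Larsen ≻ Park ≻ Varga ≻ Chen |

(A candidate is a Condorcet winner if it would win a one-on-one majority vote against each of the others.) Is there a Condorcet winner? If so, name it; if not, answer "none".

Ferraro

Head-to-head results (21 voters):
Larsen vs Park: Larsen, 15–6.
Larsen vs Ferraro: 6+1 = 7 for Larsen, 14 for Ferraro — Ferraro by 14–7.
Larsen–Varga: Larsen 14–7.
Larsen vs Chen: 6+1+8 = 15 for Larsen, 6 for Chen — Larsen by 15–6.
Park vs Ferraro: Park preferred on 5 ballots; Ferraro wins 16–5.
Park vs Varga: Park is ranked higher on 6+5+8 = 19 ballots, Varga on 2. Park wins 19–2.
Park vs Chen: 1+6+1+5+8 = 21 for Park, 0 for Chen — Park by 21–0.
Ferraro–Varga: Ferraro 14–7.
Ferraro vs Chen: Ferraro wins 16–5.
Varga vs Chen: Varga, 16–5.
Ferraro beats each of Larsen, Park, Varga, Chen — Ferraro is the Condorcet winner.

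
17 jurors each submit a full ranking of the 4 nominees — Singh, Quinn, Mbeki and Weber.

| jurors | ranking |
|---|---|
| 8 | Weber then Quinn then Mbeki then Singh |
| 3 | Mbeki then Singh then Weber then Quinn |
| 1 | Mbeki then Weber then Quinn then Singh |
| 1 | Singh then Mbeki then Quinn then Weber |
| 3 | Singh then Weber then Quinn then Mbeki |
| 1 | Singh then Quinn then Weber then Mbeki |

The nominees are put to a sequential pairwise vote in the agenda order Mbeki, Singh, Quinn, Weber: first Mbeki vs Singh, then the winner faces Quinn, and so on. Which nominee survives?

Round 1: Mbeki vs Singh — 12–5, Mbeki advances.
Round 2: Mbeki vs Quinn — 5–12, Quinn advances.
Round 3: Quinn vs Weber — 2–15, Weber advances.
The agenda winner is Weber.

Weber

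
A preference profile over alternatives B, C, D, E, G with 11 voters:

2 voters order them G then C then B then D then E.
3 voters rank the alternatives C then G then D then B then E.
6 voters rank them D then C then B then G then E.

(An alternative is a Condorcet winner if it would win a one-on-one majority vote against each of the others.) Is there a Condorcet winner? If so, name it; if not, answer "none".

D

Head-to-head results (11 voters):
B–C: C 11–0.
B–D: D 9–2.
B vs E: B, 11–0.
B vs G: B wins 6–5.
C vs D: D, 6–5.
C–E: C 11–0.
C vs G: C wins 9–2.
D vs E: D, 11–0.
D vs G: D wins 6–5.
E vs G: G wins 11–0.
D wins every pairwise contest, so D is the Condorcet winner.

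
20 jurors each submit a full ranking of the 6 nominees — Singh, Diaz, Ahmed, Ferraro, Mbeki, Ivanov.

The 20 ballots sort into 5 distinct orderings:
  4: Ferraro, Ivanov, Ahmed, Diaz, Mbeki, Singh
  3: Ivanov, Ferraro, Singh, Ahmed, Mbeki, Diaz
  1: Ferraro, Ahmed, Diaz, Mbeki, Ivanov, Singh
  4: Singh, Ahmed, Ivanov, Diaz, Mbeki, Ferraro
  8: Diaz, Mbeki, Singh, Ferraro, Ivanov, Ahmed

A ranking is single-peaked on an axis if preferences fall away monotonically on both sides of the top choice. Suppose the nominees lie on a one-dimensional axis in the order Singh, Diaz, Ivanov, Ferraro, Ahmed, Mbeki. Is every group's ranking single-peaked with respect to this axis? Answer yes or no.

Axis positions: Singh=1, Diaz=2, Ivanov=3, Ferraro=4, Ahmed=5, Mbeki=6.
Group 1 (peak Ferraro at position 4): ranking walks positions 4-3-5-2-6-1, expanding outward from the peak — single-peaked.
Group 2: ranking walks positions 3-4-1-5-6-2; Singh is ranked above Diaz even though Diaz lies between Singh and the peak Ivanov on the axis — preferences dip and rise again. Not single-peaked.
Group 3: ranking walks positions 4-5-2-6-3-1; Diaz is ranked above Ivanov even though Ivanov lies between Diaz and the peak Ferraro on the axis — preferences dip and rise again. Not single-peaked.
Group 4: ranking walks positions 1-5-3-2-6-4; Ahmed is ranked above Diaz even though Diaz lies between Ahmed and the peak Singh on the axis — preferences dip and rise again. Not single-peaked.
Group 5: ranking walks positions 2-6-1-4-3-5; Mbeki is ranked above Ivanov even though Ivanov lies between Mbeki and the peak Diaz on the axis — preferences dip and rise again. Not single-peaked.
Group 2 violates single-peakedness, so the profile is not single-peaked on this axis.

no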